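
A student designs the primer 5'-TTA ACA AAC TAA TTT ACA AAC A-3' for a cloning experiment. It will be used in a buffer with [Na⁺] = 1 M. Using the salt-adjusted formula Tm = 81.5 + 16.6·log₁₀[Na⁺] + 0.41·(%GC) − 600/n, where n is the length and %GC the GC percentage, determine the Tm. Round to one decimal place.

Length n = 22. Base counts: A=12, T=6, G=0, C=4
G+C = 4, so %GC = 4/22 × 100 = 18.182%
Salt term: 16.6 × (0) = 0
GC term: 0.41 × 18.182 = 7.455; length term: −600/22 = −27.273
Tm = 81.5 + (0) + 7.455 − 27.273 = 61.682 → 61.7°C

61.7°C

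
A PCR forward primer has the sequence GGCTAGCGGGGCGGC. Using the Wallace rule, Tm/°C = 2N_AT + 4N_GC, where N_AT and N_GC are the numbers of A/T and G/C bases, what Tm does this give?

56°C

A=1, T=1, C=4, G=9
A+T = 2, G+C = 13
Tm = 4·13 + 2·2 = 52 + 4 = 56°C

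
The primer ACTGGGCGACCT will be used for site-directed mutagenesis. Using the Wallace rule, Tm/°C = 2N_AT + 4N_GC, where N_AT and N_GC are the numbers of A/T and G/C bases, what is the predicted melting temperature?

Counting bases: G=4, C=4, A=2, T=2
So N_AT = 4 and N_GC = 8.
Tm = 2×4 + 4×8 = 40°C

40°C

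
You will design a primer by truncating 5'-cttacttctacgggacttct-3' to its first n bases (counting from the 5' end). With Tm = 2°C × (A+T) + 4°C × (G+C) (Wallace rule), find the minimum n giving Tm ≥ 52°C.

n = 18

First 17 bases: CTTACTTCTACGGGACT → Tm = 50°C (< 52°C)
First 18 bases: CTTACTTCTACGGGACTT → Tm = 52°C (≥ 52°C)
Each additional base adds 2°C (A/T) or 4°C (G/C), so Tm is non-decreasing in n; n = 18 is the first length to reach 52°C.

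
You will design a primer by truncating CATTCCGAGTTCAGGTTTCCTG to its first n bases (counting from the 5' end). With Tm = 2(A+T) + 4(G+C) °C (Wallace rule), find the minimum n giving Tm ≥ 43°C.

n = 15

First 14 bases: CATTCCGAGTTCAG → Tm = 42°C (< 43°C)
First 15 bases: CATTCCGAGTTCAGG → Tm = 46°C (≥ 43°C)
Since every base adds ≥2°C, Tm only increases with n, so the threshold is first crossed at n = 15.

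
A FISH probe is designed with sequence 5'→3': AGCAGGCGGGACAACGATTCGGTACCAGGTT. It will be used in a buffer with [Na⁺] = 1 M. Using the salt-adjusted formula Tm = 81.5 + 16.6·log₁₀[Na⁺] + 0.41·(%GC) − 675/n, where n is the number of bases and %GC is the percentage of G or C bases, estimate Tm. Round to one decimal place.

83.5°C

Length n = 31. Counting bases: G=11, C=7, T=5, A=8
G+C = 18, so %GC = 18/31 × 100 = 58.065%
Salt term: 16.6 × (0) = 0
GC term: 0.41 × 58.065 = 23.807; length term: −675/31 = −21.774
Tm = 81.5 + (0) + 23.807 − 21.774 = 83.533 → 83.5°C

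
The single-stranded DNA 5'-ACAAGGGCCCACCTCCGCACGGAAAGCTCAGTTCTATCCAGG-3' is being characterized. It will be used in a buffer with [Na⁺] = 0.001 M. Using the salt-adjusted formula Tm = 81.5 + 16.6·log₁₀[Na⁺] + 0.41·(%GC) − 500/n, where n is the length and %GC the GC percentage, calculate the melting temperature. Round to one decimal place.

Length n = 42. Scanning the sequence gives G=10, A=11, C=15, T=6.
G+C = 25, so %GC = 25/42 × 100 = 59.524%
Salt term: 16.6 × (-3) = -49.8
GC term: 0.41 × 59.524 = 24.405; length term: −500/42 = −11.905
Tm = 81.5 + (-49.8) + 24.405 − 11.905 = 44.2 → 44.2°C

44.2°C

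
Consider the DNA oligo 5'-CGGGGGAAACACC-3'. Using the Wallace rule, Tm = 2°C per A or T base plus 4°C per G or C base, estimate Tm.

C=4, A=4, T=0, G=5
AT pairs contribute 4, GC pairs contribute 9.
Tm = 4·9 + 2·4 = 36 + 8 = 44°C

44°C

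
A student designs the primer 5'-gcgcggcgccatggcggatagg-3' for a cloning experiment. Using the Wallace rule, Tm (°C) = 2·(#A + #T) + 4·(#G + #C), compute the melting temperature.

Base counts: C=6, G=11, A=3, T=2
AT pairs contribute 5, GC pairs contribute 17.
Tm = 4·17 + 2·5 = 68 + 10 = 78°C

78°C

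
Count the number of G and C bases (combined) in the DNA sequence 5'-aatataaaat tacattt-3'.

1

Scanning the sequence gives T=7, C=1, A=9, G=0.
G+C = 0 + 1 = 1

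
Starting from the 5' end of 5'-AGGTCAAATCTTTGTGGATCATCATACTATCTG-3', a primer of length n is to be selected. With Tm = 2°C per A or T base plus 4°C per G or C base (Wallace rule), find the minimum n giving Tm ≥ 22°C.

n = 8

First 7 bases: AGGTCAA → Tm = 20°C (< 22°C)
First 8 bases: AGGTCAAA → Tm = 22°C (≥ 22°C)
Each additional base adds 2°C (A/T) or 4°C (G/C), so Tm is non-decreasing in n; n = 8 is the first length to reach 22°C.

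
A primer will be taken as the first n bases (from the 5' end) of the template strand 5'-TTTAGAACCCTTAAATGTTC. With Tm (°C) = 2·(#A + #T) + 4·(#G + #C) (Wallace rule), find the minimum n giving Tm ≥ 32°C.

First 11 bases: TTTAGAACCCT → Tm = 30°C (< 32°C)
First 12 bases: TTTAGAACCCTT → Tm = 32°C (≥ 32°C)
Since every base adds ≥2°C, Tm only increases with n, so the threshold is first crossed at n = 12.

n = 12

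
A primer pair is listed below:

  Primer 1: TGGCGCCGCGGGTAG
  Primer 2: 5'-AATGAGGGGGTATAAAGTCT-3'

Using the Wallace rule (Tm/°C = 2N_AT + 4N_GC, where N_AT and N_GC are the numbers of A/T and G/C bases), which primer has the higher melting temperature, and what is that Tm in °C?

Primer 2, 56°C

Primer 1: A+T=3, G+C=12 → Tm = 2(3)+4(12) = 54°C
Primer 2: A+T=12, G+C=8 → Tm = 2(12)+4(8) = 56°C
54°C vs 56°C → primer 2 is higher.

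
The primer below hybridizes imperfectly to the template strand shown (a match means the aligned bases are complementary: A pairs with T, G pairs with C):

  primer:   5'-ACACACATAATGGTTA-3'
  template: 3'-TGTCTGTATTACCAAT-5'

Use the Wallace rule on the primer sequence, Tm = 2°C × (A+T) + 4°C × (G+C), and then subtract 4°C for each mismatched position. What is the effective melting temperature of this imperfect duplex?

38°C

Primer base counts: A=7, T=4, G=2, C=3 → A+T=11, G+C=5
Perfect-match Tm = 2(11) + 4(5) = 22 + 20 = 42°C
Mismatches (positions where the bases are not complementary): 1 (at position 4)
Effective Tm = 42 − 1×4 = 42 − 4 = 38°C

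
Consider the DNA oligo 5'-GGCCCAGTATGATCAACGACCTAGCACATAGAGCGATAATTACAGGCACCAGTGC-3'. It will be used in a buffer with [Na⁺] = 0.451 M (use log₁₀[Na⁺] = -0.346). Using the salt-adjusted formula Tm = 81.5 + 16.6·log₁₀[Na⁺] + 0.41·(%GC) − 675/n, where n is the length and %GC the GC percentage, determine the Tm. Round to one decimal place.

84.4°C

Length n = 55. Counting bases: C=15, G=13, T=9, A=18
G+C = 28, so %GC = 28/55 × 100 = 50.909%
Salt term: 16.6 × (-0.346) = -5.744
GC term: 0.41 × 50.909 = 20.873; length term: −675/55 = −12.273
Tm = 81.5 + (-5.744) + 20.873 − 12.273 = 84.356 → 84.4°C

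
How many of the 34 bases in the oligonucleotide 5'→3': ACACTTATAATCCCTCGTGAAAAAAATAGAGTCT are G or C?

A=14, G=4, C=7, T=9
G+C = 4 + 7 = 11

11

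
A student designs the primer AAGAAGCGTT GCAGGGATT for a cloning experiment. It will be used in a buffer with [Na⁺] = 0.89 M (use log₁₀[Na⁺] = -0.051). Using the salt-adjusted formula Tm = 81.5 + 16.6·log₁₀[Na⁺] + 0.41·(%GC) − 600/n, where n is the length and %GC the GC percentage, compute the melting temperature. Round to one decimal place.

Length n = 19. Counting bases: C=2, G=7, T=4, A=6
G+C = 9, so %GC = 9/19 × 100 = 47.368%
Salt term: 16.6 × (-0.051) = -0.847
GC term: 0.41 × 47.368 = 19.421; length term: −600/19 = −31.579
Tm = 81.5 + (-0.847) + 19.421 − 31.579 = 68.495 → 68.5°C

68.5°C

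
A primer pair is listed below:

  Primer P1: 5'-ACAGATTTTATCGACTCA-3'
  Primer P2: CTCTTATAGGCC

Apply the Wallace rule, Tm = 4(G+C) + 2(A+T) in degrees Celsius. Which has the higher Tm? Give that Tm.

Primer P1: A+T=12, G+C=6 → Tm = 2(12)+4(6) = 48°C
Primer P2: A+T=6, G+C=6 → Tm = 2(6)+4(6) = 36°C
48°C vs 36°C → primer P1 is higher.

Primer P1, 48°C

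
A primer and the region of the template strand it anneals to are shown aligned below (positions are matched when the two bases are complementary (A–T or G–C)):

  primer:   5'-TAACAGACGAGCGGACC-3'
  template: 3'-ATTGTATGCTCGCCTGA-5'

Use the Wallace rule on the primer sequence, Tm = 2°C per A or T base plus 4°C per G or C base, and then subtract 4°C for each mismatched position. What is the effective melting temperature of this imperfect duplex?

46°C

Primer base counts: A=6, T=1, G=5, C=5 → A+T=7, G+C=10
Perfect-match Tm = 2(7) + 4(10) = 14 + 40 = 54°C
Mismatches (positions where the bases are not complementary): 2 (at positions 6, 17)
Effective Tm = 54 − 2×4 = 54 − 8 = 46°C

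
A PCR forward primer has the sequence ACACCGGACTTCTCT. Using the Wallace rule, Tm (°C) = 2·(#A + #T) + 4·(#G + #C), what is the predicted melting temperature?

46°C

Base counts: A=3, C=6, T=4, G=2
So N_AT = 7 and N_GC = 8.
Tm = 4·8 + 2·7 = 32 + 14 = 46°C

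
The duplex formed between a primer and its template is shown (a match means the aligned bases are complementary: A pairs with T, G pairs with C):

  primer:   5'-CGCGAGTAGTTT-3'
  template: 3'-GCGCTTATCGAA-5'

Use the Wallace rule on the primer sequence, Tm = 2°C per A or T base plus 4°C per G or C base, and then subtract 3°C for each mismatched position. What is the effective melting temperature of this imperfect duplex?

30°C

Primer base counts: A=2, T=4, G=4, C=2 → A+T=6, G+C=6
Perfect-match Tm = 2(6) + 4(6) = 12 + 24 = 36°C
Mismatches (positions where the bases are not complementary): 2 (at positions 6, 10)
Effective Tm = 36 − 2×3 = 36 − 6 = 30°C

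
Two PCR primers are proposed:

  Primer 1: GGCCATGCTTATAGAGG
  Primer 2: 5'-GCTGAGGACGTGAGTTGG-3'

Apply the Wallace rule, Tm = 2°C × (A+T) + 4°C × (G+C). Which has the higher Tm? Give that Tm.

Primer 1: A+T=8, G+C=9 → Tm = 2(8)+4(9) = 52°C
Primer 2: A+T=7, G+C=11 → Tm = 2(7)+4(11) = 58°C
52°C vs 58°C → primer 2 is higher.

Primer 2, 58°C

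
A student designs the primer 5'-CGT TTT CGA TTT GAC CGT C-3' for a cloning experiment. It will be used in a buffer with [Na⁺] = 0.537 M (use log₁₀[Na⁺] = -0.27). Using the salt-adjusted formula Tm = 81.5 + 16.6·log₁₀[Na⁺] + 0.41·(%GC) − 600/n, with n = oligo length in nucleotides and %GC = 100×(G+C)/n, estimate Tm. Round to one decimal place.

Length n = 19. Scanning the sequence gives A=2, G=4, T=8, C=5.
G+C = 9, so %GC = 9/19 × 100 = 47.368%
Salt term: 16.6 × (-0.27) = -4.482
GC term: 0.41 × 47.368 = 19.421; length term: −600/19 = −31.579
Tm = 81.5 + (-4.482) + 19.421 − 31.579 = 64.86 → 64.9°C

64.9°C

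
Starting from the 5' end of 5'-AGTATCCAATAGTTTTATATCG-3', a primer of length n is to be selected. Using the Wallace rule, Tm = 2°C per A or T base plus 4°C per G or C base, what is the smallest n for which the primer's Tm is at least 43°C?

First 17 bases: AGTATCCAATAGTTTTA → Tm = 42°C (< 43°C)
First 18 bases: AGTATCCAATAGTTTTAT → Tm = 44°C (≥ 43°C)
Since every base adds ≥2°C, Tm only increases with n, so the threshold is first crossed at n = 18.

n = 18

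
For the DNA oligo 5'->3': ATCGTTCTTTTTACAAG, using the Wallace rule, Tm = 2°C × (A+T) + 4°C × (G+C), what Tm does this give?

44°C

C=3, A=4, G=2, T=8
So N_AT = 12 and N_GC = 5.
Tm = 2×12 + 4×5 = 44°C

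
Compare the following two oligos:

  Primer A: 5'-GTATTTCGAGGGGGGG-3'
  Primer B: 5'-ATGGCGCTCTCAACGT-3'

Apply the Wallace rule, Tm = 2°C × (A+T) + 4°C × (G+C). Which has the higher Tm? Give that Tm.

Primer A, 52°C

Primer A: A+T=6, G+C=10 → Tm = 2(6)+4(10) = 52°C
Primer B: A+T=7, G+C=9 → Tm = 2(7)+4(9) = 50°C
52°C vs 50°C → primer A is higher.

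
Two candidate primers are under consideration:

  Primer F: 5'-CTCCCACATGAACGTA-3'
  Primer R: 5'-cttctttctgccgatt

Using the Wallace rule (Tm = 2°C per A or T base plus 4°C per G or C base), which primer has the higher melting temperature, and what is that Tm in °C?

Primer F, 48°C

Primer F: A+T=8, G+C=8 → Tm = 2(8)+4(8) = 48°C
Primer R: A+T=9, G+C=7 → Tm = 2(9)+4(7) = 46°C
48°C vs 46°C → primer F is higher.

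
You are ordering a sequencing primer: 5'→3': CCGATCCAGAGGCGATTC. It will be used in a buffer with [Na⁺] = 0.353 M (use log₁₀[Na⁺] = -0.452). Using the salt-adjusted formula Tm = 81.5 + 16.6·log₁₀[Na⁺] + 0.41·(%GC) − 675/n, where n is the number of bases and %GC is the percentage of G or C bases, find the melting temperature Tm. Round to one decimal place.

Length n = 18. Scanning the sequence gives A=4, G=5, C=6, T=3.
G+C = 11, so %GC = 11/18 × 100 = 61.111%
Salt term: 16.6 × (-0.452) = -7.503
GC term: 0.41 × 61.111 = 25.056; length term: −675/18 = −37.5
Tm = 81.5 + (-7.503) + 25.056 − 37.5 = 61.553 → 61.6°C

61.6°C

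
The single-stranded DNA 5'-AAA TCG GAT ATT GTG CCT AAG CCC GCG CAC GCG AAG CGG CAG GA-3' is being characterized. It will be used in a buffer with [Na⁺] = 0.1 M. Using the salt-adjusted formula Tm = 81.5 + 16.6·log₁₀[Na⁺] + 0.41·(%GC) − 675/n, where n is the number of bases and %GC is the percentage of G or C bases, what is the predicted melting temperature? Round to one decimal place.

Length n = 44. Counting bases: T=6, G=14, C=12, A=12
G+C = 26, so %GC = 26/44 × 100 = 59.091%
Salt term: 16.6 × (-1) = -16.6
GC term: 0.41 × 59.091 = 24.227; length term: −675/44 = −15.341
Tm = 81.5 + (-16.6) + 24.227 − 15.341 = 73.786 → 73.8°C

73.8°C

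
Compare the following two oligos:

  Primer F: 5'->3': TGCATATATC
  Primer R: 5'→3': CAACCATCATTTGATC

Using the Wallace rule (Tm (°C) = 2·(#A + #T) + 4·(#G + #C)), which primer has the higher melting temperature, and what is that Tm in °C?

Primer F: A+T=7, G+C=3 → Tm = 2(7)+4(3) = 26°C
Primer R: A+T=10, G+C=6 → Tm = 2(10)+4(6) = 44°C
26°C vs 44°C → primer R is higher.

Primer R, 44°C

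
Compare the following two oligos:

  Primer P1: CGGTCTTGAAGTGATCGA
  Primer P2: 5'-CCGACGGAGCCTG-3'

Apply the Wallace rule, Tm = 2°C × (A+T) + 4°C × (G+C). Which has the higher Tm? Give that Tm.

Primer P1, 54°C

Primer P1: A+T=9, G+C=9 → Tm = 2(9)+4(9) = 54°C
Primer P2: A+T=3, G+C=10 → Tm = 2(3)+4(10) = 46°C
54°C vs 46°C → primer P1 is higher.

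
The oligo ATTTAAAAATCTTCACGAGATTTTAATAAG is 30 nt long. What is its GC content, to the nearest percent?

20%

A=13, G=3, C=3, T=11
G+C = 3 + 3 = 6 out of 30 bases
%GC = 6/30 × 100 = 20% ≈ 20%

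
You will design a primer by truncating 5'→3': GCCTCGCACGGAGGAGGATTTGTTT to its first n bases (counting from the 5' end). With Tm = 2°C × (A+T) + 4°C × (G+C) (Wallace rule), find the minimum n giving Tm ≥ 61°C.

First 17 bases: GCCTCGCACGGAGGAGG → Tm = 60°C (< 61°C)
First 18 bases: GCCTCGCACGGAGGAGGA → Tm = 62°C (≥ 61°C)
Each additional base adds 2°C (A/T) or 4°C (G/C), so Tm is non-decreasing in n; n = 18 is the first length to reach 61°C.

n = 18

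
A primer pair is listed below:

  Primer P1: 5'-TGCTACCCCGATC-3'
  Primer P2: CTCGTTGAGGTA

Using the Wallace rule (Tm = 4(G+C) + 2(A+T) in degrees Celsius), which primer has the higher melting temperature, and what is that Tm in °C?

Primer P1, 42°C

Primer P1: A+T=5, G+C=8 → Tm = 2(5)+4(8) = 42°C
Primer P2: A+T=6, G+C=6 → Tm = 2(6)+4(6) = 36°C
42°C vs 36°C → primer P1 is higher.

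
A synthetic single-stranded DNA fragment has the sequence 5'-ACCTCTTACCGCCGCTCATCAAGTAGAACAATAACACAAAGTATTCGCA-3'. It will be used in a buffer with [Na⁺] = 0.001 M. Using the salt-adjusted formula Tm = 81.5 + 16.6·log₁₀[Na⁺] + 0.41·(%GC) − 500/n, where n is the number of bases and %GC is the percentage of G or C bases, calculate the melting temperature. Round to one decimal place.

39.1°C

Length n = 49. Scanning the sequence gives G=6, C=15, A=18, T=10.
G+C = 21, so %GC = 21/49 × 100 = 42.857%
Salt term: 16.6 × (-3) = -49.8
GC term: 0.41 × 42.857 = 17.571; length term: −500/49 = −10.204
Tm = 81.5 + (-49.8) + 17.571 − 10.204 = 39.067 → 39.1°C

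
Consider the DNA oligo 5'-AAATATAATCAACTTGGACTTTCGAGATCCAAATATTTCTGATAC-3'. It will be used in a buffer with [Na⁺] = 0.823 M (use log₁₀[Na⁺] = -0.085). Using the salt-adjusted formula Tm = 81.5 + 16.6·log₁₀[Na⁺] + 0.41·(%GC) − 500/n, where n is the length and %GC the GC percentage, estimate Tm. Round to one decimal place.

Length n = 45. C=8, G=5, T=15, A=17
G+C = 13, so %GC = 13/45 × 100 = 28.889%
Salt term: 16.6 × (-0.085) = -1.411
GC term: 0.41 × 28.889 = 11.844; length term: −500/45 = −11.111
Tm = 81.5 + (-1.411) + 11.844 − 11.111 = 80.822 → 80.8°C

80.8°C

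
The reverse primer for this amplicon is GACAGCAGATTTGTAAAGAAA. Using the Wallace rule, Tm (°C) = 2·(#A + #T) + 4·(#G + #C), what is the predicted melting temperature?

56°C

C=2, T=4, G=5, A=10
A+T = 14, G+C = 7
Tm = 4·7 + 2·14 = 28 + 28 = 56°C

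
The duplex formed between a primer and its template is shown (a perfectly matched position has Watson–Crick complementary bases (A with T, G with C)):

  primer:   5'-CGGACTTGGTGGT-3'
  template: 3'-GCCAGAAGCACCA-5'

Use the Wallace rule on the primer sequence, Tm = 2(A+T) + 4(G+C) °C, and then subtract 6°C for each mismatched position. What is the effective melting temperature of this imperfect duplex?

30°C

Primer base counts: A=1, T=4, G=6, C=2 → A+T=5, G+C=8
Perfect-match Tm = 2(5) + 4(8) = 10 + 32 = 42°C
Mismatches (positions where the bases are not complementary): 2 (at positions 4, 8)
Effective Tm = 42 − 2×6 = 42 − 12 = 30°C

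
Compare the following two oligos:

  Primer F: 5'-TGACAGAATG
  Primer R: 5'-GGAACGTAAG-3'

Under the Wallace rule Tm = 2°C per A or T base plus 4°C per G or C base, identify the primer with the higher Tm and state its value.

Primer F: A+T=6, G+C=4 → Tm = 2(6)+4(4) = 28°C
Primer R: A+T=5, G+C=5 → Tm = 2(5)+4(5) = 30°C
28°C vs 30°C → primer R is higher.

Primer R, 30°C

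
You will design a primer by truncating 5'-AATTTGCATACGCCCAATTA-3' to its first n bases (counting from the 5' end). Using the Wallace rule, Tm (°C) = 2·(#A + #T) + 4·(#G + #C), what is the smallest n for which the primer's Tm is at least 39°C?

First 13 bases: AATTTGCATACGC → Tm = 36°C (< 39°C)
First 14 bases: AATTTGCATACGCC → Tm = 40°C (≥ 39°C)
Since every base adds ≥2°C, Tm only increases with n, so the threshold is first crossed at n = 14.

n = 14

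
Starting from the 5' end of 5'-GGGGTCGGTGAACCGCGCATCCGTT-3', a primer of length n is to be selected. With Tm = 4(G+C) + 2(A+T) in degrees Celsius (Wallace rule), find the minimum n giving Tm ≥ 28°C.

n = 8

First 7 bases: GGGGTCG → Tm = 26°C (< 28°C)
First 8 bases: GGGGTCGG → Tm = 30°C (≥ 28°C)
Since every base adds ≥2°C, Tm only increases with n, so the threshold is first crossed at n = 8.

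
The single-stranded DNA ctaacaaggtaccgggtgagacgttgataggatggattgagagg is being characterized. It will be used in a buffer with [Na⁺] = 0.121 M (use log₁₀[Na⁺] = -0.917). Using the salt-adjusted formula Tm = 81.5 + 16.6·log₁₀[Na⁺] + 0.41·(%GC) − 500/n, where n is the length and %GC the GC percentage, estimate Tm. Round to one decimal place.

75.4°C

Length n = 44. Counting bases: C=5, T=9, G=17, A=13
G+C = 22, so %GC = 22/44 × 100 = 50%
Salt term: 16.6 × (-0.917) = -15.222
GC term: 0.41 × 50 = 20.5; length term: −500/44 = −11.364
Tm = 81.5 + (-15.222) + 20.5 − 11.364 = 75.414 → 75.4°C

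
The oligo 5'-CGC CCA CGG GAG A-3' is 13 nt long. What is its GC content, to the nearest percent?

77%

A=3, T=0, C=5, G=5
G+C = 5 + 5 = 10 out of 13 bases
%GC = 10/13 × 100 = 76.92% ≈ 77%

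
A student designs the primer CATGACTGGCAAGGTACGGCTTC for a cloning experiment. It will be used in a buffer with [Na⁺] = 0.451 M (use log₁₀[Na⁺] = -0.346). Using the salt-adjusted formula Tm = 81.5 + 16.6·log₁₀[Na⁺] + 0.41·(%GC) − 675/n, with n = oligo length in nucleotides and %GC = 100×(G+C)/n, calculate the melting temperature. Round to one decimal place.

69.6°C

Length n = 23. Scanning the sequence gives G=7, C=6, A=5, T=5.
G+C = 13, so %GC = 13/23 × 100 = 56.522%
Salt term: 16.6 × (-0.346) = -5.744
GC term: 0.41 × 56.522 = 23.174; length term: −675/23 = −29.348
Tm = 81.5 + (-5.744) + 23.174 − 29.348 = 69.582 → 69.6°C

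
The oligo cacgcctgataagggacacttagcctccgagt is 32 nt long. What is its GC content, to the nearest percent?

T=6, G=8, A=8, C=10
G+C = 8 + 10 = 18 out of 32 bases
%GC = 18/32 × 100 = 56.25% ≈ 56%

56%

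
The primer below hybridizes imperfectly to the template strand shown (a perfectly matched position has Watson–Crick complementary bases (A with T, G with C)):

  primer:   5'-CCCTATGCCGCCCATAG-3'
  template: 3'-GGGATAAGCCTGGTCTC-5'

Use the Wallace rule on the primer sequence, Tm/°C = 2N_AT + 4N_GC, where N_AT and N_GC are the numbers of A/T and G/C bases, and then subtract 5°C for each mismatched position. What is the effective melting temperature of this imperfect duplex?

36°C

Primer base counts: A=3, T=3, G=3, C=8 → A+T=6, G+C=11
Perfect-match Tm = 2(6) + 4(11) = 12 + 44 = 56°C
Mismatches (positions where the bases are not complementary): 4 (at positions 7, 9, 11, 15)
Effective Tm = 56 − 4×5 = 56 − 20 = 36°C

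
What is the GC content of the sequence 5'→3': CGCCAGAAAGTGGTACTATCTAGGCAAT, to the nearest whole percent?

Base counts: A=9, G=7, T=6, C=6
G+C = 7 + 6 = 13 out of 28 bases
%GC = 13/28 × 100 = 46.43% ≈ 46%

46%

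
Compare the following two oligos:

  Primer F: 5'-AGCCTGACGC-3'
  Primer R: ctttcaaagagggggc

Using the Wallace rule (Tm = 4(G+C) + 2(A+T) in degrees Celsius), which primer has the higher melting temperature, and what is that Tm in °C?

Primer F: A+T=3, G+C=7 → Tm = 2(3)+4(7) = 34°C
Primer R: A+T=7, G+C=9 → Tm = 2(7)+4(9) = 50°C
34°C vs 50°C → primer R is higher.

Primer R, 50°C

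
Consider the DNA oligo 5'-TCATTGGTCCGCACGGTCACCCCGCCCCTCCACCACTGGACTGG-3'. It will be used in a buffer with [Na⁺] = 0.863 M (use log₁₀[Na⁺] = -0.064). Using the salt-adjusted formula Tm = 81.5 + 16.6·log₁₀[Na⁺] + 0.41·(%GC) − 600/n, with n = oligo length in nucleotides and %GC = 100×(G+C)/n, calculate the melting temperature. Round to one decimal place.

94.8°C

Length n = 44. Scanning the sequence gives G=10, A=6, C=20, T=8.
G+C = 30, so %GC = 30/44 × 100 = 68.182%
Salt term: 16.6 × (-0.064) = -1.062
GC term: 0.41 × 68.182 = 27.955; length term: −600/44 = −13.636
Tm = 81.5 + (-1.062) + 27.955 − 13.636 = 94.757 → 94.8°C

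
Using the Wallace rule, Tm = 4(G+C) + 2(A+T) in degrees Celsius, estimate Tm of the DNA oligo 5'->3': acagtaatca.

26°C

Scanning the sequence gives G=1, T=2, C=2, A=5.
So N_AT = 7 and N_GC = 3.
Tm = 2×7 + 4×3 = 26°C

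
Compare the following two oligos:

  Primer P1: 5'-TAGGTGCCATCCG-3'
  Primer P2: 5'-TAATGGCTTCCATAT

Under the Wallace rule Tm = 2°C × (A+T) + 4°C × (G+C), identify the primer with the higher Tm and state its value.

Primer P1, 42°C

Primer P1: A+T=5, G+C=8 → Tm = 2(5)+4(8) = 42°C
Primer P2: A+T=10, G+C=5 → Tm = 2(10)+4(5) = 40°C
42°C vs 40°C → primer P1 is higher.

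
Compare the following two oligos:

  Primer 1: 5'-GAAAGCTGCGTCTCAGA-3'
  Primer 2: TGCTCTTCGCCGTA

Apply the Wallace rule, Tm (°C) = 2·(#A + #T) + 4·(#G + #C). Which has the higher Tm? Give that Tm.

Primer 1, 52°C

Primer 1: A+T=8, G+C=9 → Tm = 2(8)+4(9) = 52°C
Primer 2: A+T=6, G+C=8 → Tm = 2(6)+4(8) = 44°C
52°C vs 44°C → primer 1 is higher.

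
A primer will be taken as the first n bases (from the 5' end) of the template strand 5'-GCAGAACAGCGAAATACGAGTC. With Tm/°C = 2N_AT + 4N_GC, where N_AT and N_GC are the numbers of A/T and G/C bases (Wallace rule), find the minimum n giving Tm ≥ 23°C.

n = 8

First 7 bases: GCAGAAC → Tm = 22°C (< 23°C)
First 8 bases: GCAGAACA → Tm = 24°C (≥ 23°C)
Each additional base adds 2°C (A/T) or 4°C (G/C), so Tm is non-decreasing in n; n = 8 is the first length to reach 23°C.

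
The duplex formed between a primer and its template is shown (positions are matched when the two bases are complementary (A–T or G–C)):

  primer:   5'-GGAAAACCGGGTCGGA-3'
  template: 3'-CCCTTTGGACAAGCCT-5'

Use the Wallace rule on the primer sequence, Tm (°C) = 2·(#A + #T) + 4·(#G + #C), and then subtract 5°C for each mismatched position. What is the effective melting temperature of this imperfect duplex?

Primer base counts: A=5, T=1, G=7, C=3 → A+T=6, G+C=10
Perfect-match Tm = 2(6) + 4(10) = 12 + 40 = 52°C
Mismatches (positions where the bases are not complementary): 3 (at positions 3, 9, 11)
Effective Tm = 52 − 3×5 = 52 − 15 = 37°C

37°C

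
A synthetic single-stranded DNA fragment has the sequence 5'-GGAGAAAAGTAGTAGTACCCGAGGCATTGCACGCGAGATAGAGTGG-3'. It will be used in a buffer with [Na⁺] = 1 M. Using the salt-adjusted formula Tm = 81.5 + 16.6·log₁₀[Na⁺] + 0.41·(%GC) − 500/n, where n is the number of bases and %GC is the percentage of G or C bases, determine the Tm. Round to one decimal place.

92.0°C

Length n = 46. Counting bases: T=7, G=17, A=15, C=7
G+C = 24, so %GC = 24/46 × 100 = 52.174%
Salt term: 16.6 × (0) = 0
GC term: 0.41 × 52.174 = 21.391; length term: −500/46 = −10.87
Tm = 81.5 + (0) + 21.391 − 10.87 = 92.021 → 92.0°C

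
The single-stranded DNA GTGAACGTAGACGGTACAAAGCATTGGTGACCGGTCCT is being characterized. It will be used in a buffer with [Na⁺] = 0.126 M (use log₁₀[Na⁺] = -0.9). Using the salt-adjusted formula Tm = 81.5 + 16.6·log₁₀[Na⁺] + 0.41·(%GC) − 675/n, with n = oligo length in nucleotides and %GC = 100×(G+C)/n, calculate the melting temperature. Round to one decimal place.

Length n = 38. A=10, C=8, T=8, G=12
G+C = 20, so %GC = 20/38 × 100 = 52.632%
Salt term: 16.6 × (-0.9) = -14.94
GC term: 0.41 × 52.632 = 21.579; length term: −675/38 = −17.763
Tm = 81.5 + (-14.94) + 21.579 − 17.763 = 70.376 → 70.4°C

70.4°C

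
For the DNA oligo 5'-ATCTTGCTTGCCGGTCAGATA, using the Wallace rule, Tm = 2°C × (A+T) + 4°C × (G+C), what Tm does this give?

62°C

A=4, C=5, G=5, T=7
A+T = 11, G+C = 10
Tm = 4·10 + 2·11 = 40 + 22 = 62°C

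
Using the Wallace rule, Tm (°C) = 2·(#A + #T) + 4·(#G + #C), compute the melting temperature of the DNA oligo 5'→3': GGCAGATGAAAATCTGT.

48°C

Counting bases: T=4, A=6, C=2, G=5
A+T = 10, G+C = 7
Tm = 2(10) + 4(7) = 20 + 28 = 48°C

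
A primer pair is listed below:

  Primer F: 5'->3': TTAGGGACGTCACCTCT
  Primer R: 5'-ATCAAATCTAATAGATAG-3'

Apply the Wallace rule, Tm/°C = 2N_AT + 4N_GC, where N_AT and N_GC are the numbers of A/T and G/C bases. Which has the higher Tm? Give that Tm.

Primer F: A+T=8, G+C=9 → Tm = 2(8)+4(9) = 52°C
Primer R: A+T=14, G+C=4 → Tm = 2(14)+4(4) = 44°C
52°C vs 44°C → primer F is higher.

Primer F, 52°C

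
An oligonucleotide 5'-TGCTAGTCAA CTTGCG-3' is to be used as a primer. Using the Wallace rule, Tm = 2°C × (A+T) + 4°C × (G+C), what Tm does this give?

Scanning the sequence gives A=3, T=5, C=4, G=4.
So N_AT = 8 and N_GC = 8.
Tm = 2×8 + 4×8 = 48°C

48°C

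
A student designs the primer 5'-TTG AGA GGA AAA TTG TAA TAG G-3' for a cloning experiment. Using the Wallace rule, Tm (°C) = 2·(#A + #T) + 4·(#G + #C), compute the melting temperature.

58°C

A=9, C=0, T=6, G=7
So N_AT = 15 and N_GC = 7.
Tm = 2(15) + 4(7) = 30 + 28 = 58°C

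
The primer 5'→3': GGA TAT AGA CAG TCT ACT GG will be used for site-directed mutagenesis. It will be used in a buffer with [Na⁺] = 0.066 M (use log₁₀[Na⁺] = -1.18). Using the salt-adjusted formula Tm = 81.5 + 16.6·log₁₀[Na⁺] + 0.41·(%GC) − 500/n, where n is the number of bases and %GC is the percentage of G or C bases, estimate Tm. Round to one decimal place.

55.4°C

Length n = 20. C=3, G=6, A=6, T=5
G+C = 9, so %GC = 9/20 × 100 = 45%
Salt term: 16.6 × (-1.18) = -19.588
GC term: 0.41 × 45 = 18.45; length term: −500/20 = −25
Tm = 81.5 + (-19.588) + 18.45 − 25 = 55.362 → 55.4°C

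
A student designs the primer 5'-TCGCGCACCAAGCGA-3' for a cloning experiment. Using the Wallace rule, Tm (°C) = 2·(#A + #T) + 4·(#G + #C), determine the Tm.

Counting bases: T=1, A=4, G=4, C=6
A+T = 5, G+C = 10
Tm = 2(5) + 4(10) = 10 + 40 = 50°C

50°C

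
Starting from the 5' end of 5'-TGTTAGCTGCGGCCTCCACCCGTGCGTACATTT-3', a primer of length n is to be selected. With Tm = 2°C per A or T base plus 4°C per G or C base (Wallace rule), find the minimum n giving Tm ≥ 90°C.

n = 27

First 26 bases: TGTTAGCTGCGGCCTCCACCCGTGCG → Tm = 88°C (< 90°C)
First 27 bases: TGTTAGCTGCGGCCTCCACCCGTGCGT → Tm = 90°C (≥ 90°C)
Since every base adds ≥2°C, Tm only increases with n, so the threshold is first crossed at n = 27.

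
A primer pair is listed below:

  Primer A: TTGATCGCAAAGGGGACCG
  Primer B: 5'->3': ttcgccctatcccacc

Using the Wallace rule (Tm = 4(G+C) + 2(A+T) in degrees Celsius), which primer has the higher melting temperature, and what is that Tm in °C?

Primer A: A+T=8, G+C=11 → Tm = 2(8)+4(11) = 60°C
Primer B: A+T=6, G+C=10 → Tm = 2(6)+4(10) = 52°C
60°C vs 52°C → primer A is higher.

Primer A, 60°C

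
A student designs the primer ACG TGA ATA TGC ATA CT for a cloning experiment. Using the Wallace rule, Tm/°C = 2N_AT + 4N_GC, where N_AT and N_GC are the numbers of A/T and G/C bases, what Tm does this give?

46°C

Scanning the sequence gives A=6, C=3, T=5, G=3.
So N_AT = 11 and N_GC = 6.
Tm = 4·6 + 2·11 = 24 + 22 = 46°C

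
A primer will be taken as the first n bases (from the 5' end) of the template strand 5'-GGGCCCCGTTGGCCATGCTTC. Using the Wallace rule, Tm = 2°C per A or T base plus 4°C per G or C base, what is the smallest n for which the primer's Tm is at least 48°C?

n = 13

First 12 bases: GGGCCCCGTTGG → Tm = 44°C (< 48°C)
First 13 bases: GGGCCCCGTTGGC → Tm = 48°C (≥ 48°C)
Since every base adds ≥2°C, Tm only increases with n, so the threshold is first crossed at n = 13.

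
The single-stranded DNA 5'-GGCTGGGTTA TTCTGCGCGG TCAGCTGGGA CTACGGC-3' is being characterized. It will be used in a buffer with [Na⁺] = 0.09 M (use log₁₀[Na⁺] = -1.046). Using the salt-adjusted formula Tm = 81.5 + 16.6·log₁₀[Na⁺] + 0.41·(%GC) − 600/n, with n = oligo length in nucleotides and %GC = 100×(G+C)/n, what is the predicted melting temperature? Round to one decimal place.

Length n = 37. G=15, T=9, A=4, C=9
G+C = 24, so %GC = 24/37 × 100 = 64.865%
Salt term: 16.6 × (-1.046) = -17.364
GC term: 0.41 × 64.865 = 26.595; length term: −600/37 = −16.216
Tm = 81.5 + (-17.364) + 26.595 − 16.216 = 74.515 → 74.5°C

74.5°C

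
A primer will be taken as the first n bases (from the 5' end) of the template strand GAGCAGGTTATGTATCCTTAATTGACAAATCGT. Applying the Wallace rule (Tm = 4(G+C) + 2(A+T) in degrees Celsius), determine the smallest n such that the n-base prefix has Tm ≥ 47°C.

n = 17

First 16 bases: GAGCAGGTTATGTATC → Tm = 46°C (< 47°C)
First 17 bases: GAGCAGGTTATGTATCC → Tm = 50°C (≥ 47°C)
Each additional base adds 2°C (A/T) or 4°C (G/C), so Tm is non-decreasing in n; n = 17 is the first length to reach 47°C.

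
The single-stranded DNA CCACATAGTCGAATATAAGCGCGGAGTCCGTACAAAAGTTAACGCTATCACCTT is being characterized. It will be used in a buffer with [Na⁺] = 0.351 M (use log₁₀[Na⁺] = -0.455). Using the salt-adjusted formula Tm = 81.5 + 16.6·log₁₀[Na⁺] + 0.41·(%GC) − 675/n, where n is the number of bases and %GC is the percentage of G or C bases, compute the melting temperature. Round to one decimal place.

Length n = 54. Scanning the sequence gives G=10, A=18, C=14, T=12.
G+C = 24, so %GC = 24/54 × 100 = 44.444%
Salt term: 16.6 × (-0.455) = -7.553
GC term: 0.41 × 44.444 = 18.222; length term: −675/54 = −12.5
Tm = 81.5 + (-7.553) + 18.222 − 12.5 = 79.669 → 79.7°C

79.7°C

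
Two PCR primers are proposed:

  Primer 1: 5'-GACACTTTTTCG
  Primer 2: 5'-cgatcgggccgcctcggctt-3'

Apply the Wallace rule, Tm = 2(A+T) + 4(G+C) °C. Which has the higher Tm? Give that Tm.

Primer 2, 70°C

Primer 1: A+T=7, G+C=5 → Tm = 2(7)+4(5) = 34°C
Primer 2: A+T=5, G+C=15 → Tm = 2(5)+4(15) = 70°C
34°C vs 70°C → primer 2 is higher.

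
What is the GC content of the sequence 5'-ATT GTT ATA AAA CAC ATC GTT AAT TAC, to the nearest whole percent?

22%

G=2, T=10, A=11, C=4
G+C = 2 + 4 = 6 out of 27 bases
%GC = 6/27 × 100 = 22.22% ≈ 22%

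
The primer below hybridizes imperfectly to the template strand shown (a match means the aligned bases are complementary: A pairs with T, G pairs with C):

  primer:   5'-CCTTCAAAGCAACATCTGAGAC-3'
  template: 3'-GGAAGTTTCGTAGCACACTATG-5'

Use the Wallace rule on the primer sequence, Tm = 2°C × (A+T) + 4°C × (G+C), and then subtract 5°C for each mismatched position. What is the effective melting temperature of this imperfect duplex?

Primer base counts: A=8, T=4, G=3, C=7 → A+T=12, G+C=10
Perfect-match Tm = 2(12) + 4(10) = 24 + 40 = 64°C
Mismatches (positions where the bases are not complementary): 4 (at positions 12, 14, 16, 20)
Effective Tm = 64 − 4×5 = 64 − 20 = 44°C

44°C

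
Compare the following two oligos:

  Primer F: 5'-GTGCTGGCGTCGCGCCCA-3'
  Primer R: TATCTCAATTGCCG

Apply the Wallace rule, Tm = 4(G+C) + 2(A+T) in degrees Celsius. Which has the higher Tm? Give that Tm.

Primer F: A+T=4, G+C=14 → Tm = 2(4)+4(14) = 64°C
Primer R: A+T=8, G+C=6 → Tm = 2(8)+4(6) = 40°C
64°C vs 40°C → primer F is higher.

Primer F, 64°C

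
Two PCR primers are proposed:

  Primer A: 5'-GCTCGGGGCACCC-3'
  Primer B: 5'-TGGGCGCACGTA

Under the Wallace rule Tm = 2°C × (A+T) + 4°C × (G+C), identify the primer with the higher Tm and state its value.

Primer A, 48°C

Primer A: A+T=2, G+C=11 → Tm = 2(2)+4(11) = 48°C
Primer B: A+T=4, G+C=8 → Tm = 2(4)+4(8) = 40°C
48°C vs 40°C → primer A is higher.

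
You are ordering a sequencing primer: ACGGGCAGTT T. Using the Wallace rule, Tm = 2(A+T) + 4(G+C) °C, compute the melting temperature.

34°C

Base counts: T=3, G=4, C=2, A=2
A+T = 5, G+C = 6
Tm = 2(5) + 4(6) = 10 + 24 = 34°C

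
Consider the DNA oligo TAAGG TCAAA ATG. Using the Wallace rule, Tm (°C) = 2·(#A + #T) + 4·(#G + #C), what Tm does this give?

34°C

Scanning the sequence gives A=6, T=3, G=3, C=1.
A+T = 9, G+C = 4
Tm = 2×9 + 4×4 = 34°C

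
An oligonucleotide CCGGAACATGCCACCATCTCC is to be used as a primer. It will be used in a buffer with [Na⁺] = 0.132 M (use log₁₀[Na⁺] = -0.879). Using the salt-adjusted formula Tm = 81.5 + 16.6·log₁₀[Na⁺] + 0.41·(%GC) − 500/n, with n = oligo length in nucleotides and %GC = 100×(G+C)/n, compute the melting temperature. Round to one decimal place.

Length n = 21. A=5, G=3, T=3, C=10
G+C = 13, so %GC = 13/21 × 100 = 61.905%
Salt term: 16.6 × (-0.879) = -14.591
GC term: 0.41 × 61.905 = 25.381; length term: −500/21 = −23.81
Tm = 81.5 + (-14.591) + 25.381 − 23.81 = 68.48 → 68.5°C

68.5°C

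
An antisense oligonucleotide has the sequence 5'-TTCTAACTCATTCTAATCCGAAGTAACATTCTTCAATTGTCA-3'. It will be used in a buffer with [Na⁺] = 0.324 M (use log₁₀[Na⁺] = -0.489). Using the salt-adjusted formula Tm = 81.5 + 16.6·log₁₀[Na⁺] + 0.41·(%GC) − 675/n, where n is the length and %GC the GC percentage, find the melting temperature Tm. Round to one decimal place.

70.0°C

Length n = 42. Counting bases: T=16, A=13, G=3, C=10
G+C = 13, so %GC = 13/42 × 100 = 30.952%
Salt term: 16.6 × (-0.489) = -8.117
GC term: 0.41 × 30.952 = 12.69; length term: −675/42 = −16.071
Tm = 81.5 + (-8.117) + 12.69 − 16.071 = 70.002 → 70.0°C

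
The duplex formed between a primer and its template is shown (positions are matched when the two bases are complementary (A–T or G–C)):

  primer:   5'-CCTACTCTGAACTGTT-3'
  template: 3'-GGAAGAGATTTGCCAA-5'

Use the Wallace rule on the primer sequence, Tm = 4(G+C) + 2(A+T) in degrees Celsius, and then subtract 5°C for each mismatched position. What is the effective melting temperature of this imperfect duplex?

Primer base counts: A=3, T=6, G=2, C=5 → A+T=9, G+C=7
Perfect-match Tm = 2(9) + 4(7) = 18 + 28 = 46°C
Mismatches (positions where the bases are not complementary): 3 (at positions 4, 9, 13)
Effective Tm = 46 − 3×5 = 46 − 15 = 31°C

31°C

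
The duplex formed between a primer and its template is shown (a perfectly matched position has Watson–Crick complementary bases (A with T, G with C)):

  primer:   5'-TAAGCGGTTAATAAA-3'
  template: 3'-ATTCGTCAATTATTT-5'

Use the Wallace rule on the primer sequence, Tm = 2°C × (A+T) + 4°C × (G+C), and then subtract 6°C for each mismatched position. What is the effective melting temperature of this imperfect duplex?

Primer base counts: A=7, T=4, G=3, C=1 → A+T=11, G+C=4
Perfect-match Tm = 2(11) + 4(4) = 22 + 16 = 38°C
Mismatches (positions where the bases are not complementary): 1 (at position 6)
Effective Tm = 38 − 1×6 = 38 − 6 = 32°C

32°C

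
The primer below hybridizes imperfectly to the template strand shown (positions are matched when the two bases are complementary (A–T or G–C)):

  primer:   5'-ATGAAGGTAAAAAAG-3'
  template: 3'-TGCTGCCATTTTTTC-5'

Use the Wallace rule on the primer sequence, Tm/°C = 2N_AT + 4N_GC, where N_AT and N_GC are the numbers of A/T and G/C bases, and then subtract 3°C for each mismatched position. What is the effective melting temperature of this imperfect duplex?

Primer base counts: A=9, T=2, G=4, C=0 → A+T=11, G+C=4
Perfect-match Tm = 2(11) + 4(4) = 22 + 16 = 38°C
Mismatches (positions where the bases are not complementary): 2 (at positions 2, 5)
Effective Tm = 38 − 2×3 = 38 − 6 = 32°C

32°C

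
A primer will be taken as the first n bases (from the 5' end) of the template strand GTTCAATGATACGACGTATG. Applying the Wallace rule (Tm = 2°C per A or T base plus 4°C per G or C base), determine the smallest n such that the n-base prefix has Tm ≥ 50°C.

n = 18

First 17 bases: GTTCAATGATACGACGT → Tm = 48°C (< 50°C)
First 18 bases: GTTCAATGATACGACGTA → Tm = 50°C (≥ 50°C)
Since every base adds ≥2°C, Tm only increases with n, so the threshold is first crossed at n = 18.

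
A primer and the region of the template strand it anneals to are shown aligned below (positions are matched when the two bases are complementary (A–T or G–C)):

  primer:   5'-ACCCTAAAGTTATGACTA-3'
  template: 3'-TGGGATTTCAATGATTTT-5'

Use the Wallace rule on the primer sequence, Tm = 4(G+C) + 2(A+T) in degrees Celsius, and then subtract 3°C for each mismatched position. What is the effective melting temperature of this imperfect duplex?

36°C

Primer base counts: A=7, T=5, G=2, C=4 → A+T=12, G+C=6
Perfect-match Tm = 2(12) + 4(6) = 24 + 24 = 48°C
Mismatches (positions where the bases are not complementary): 4 (at positions 13, 14, 16, 17)
Effective Tm = 48 − 4×3 = 48 − 12 = 36°C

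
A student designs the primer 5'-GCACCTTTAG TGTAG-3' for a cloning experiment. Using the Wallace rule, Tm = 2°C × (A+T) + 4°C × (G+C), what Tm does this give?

Scanning the sequence gives C=3, A=3, T=5, G=4.
AT pairs contribute 8, GC pairs contribute 7.
Tm = 4·7 + 2·8 = 28 + 16 = 44°C

44°C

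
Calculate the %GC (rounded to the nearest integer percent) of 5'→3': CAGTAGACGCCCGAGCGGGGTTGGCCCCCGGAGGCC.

78%

Counting bases: C=13, T=3, G=15, A=5
G+C = 15 + 13 = 28 out of 36 bases
%GC = 28/36 × 100 = 77.78% ≈ 78%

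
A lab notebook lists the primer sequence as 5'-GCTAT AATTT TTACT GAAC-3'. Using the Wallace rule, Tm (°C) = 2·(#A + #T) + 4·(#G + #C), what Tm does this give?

Scanning the sequence gives G=2, T=8, A=6, C=3.
AT pairs contribute 14, GC pairs contribute 5.
Tm = 2×14 + 4×5 = 48°C

48°C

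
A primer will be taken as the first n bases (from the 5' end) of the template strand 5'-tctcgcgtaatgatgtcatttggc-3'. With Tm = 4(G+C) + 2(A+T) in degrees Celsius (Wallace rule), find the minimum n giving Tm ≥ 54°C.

First 18 bases: TCTCGCGTAATGATGTCA → Tm = 52°C (< 54°C)
First 19 bases: TCTCGCGTAATGATGTCAT → Tm = 54°C (≥ 54°C)
Each additional base adds 2°C (A/T) or 4°C (G/C), so Tm is non-decreasing in n; n = 19 is the first length to reach 54°C.

n = 19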